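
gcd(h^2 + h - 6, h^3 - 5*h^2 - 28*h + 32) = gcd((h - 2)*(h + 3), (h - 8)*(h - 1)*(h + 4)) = 1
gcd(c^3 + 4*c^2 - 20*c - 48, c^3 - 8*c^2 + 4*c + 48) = c^2 - 2*c - 8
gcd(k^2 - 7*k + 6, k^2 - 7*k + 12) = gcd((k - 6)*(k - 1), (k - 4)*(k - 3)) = 1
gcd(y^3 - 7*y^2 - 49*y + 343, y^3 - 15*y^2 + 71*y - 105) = y - 7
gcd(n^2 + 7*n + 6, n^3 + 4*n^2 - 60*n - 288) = n + 6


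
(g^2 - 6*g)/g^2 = (g - 6)/g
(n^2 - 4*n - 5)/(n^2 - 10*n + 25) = (n + 1)/(n - 5)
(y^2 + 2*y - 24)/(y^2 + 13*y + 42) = (y - 4)/(y + 7)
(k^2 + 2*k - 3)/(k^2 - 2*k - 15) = (k - 1)/(k - 5)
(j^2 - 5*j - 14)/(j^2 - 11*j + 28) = (j + 2)/(j - 4)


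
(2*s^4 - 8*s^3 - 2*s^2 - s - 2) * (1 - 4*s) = -8*s^5 + 34*s^4 + 2*s^2 + 7*s - 2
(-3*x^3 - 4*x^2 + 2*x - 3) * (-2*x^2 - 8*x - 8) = 6*x^5 + 32*x^4 + 52*x^3 + 22*x^2 + 8*x + 24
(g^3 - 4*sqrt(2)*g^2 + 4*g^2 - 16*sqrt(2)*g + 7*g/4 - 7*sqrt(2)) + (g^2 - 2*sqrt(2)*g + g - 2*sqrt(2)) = g^3 - 4*sqrt(2)*g^2 + 5*g^2 - 18*sqrt(2)*g + 11*g/4 - 9*sqrt(2)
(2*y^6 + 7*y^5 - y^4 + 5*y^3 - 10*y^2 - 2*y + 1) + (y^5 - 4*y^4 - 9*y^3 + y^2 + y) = 2*y^6 + 8*y^5 - 5*y^4 - 4*y^3 - 9*y^2 - y + 1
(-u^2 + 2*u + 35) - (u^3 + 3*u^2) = -u^3 - 4*u^2 + 2*u + 35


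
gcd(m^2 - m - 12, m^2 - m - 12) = m^2 - m - 12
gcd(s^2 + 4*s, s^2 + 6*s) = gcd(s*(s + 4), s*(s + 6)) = s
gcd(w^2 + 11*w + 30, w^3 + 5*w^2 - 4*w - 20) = w + 5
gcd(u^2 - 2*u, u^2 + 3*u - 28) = 1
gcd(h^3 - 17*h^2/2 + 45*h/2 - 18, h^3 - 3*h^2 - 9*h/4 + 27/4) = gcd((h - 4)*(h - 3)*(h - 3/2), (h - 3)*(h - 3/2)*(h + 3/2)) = h^2 - 9*h/2 + 9/2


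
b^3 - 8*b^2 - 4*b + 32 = (b - 8)*(b - 2)*(b + 2)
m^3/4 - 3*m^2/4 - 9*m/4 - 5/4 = (m/4 + 1/4)*(m - 5)*(m + 1)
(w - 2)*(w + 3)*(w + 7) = w^3 + 8*w^2 + w - 42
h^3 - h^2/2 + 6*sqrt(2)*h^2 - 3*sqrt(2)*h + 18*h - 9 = (h - 1/2)*(h + 3*sqrt(2))^2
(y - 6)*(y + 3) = y^2 - 3*y - 18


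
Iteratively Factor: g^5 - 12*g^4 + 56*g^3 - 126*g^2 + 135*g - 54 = (g - 3)*(g^4 - 9*g^3 + 29*g^2 - 39*g + 18) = (g - 3)^2*(g^3 - 6*g^2 + 11*g - 6) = (g - 3)^2*(g - 1)*(g^2 - 5*g + 6) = (g - 3)^2*(g - 2)*(g - 1)*(g - 3)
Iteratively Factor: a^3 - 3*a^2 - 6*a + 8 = (a + 2)*(a^2 - 5*a + 4) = (a - 4)*(a + 2)*(a - 1)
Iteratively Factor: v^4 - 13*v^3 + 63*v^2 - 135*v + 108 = (v - 3)*(v^3 - 10*v^2 + 33*v - 36) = (v - 3)^2*(v^2 - 7*v + 12) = (v - 4)*(v - 3)^2*(v - 3)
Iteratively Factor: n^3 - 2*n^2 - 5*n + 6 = (n - 1)*(n^2 - n - 6) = (n - 1)*(n + 2)*(n - 3)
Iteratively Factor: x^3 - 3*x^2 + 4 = (x - 2)*(x^2 - x - 2) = (x - 2)^2*(x + 1)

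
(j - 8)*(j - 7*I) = j^2 - 8*j - 7*I*j + 56*I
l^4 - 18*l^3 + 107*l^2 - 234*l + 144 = (l - 8)*(l - 6)*(l - 3)*(l - 1)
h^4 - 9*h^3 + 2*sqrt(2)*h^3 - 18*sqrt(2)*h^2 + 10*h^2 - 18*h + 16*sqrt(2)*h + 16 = (h - 8)*(h - 1)*(h + sqrt(2))^2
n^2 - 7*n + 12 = (n - 4)*(n - 3)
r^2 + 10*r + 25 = (r + 5)^2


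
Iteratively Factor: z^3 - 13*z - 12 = (z + 3)*(z^2 - 3*z - 4) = (z + 1)*(z + 3)*(z - 4)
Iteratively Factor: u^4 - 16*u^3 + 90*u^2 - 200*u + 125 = (u - 5)*(u^3 - 11*u^2 + 35*u - 25) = (u - 5)*(u - 1)*(u^2 - 10*u + 25) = (u - 5)^2*(u - 1)*(u - 5)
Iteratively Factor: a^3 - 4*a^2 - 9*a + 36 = (a - 4)*(a^2 - 9) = (a - 4)*(a + 3)*(a - 3)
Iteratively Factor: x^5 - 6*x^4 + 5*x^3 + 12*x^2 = (x - 3)*(x^4 - 3*x^3 - 4*x^2) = (x - 3)*(x + 1)*(x^3 - 4*x^2) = x*(x - 3)*(x + 1)*(x^2 - 4*x) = x*(x - 4)*(x - 3)*(x + 1)*(x)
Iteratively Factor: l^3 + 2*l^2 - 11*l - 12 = (l - 3)*(l^2 + 5*l + 4) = (l - 3)*(l + 1)*(l + 4)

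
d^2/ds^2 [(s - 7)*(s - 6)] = 2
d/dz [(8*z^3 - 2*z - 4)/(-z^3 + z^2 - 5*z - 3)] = 2*(4*z^4 - 42*z^3 - 41*z^2 + 4*z - 7)/(z^6 - 2*z^5 + 11*z^4 - 4*z^3 + 19*z^2 + 30*z + 9)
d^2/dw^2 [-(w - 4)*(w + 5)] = -2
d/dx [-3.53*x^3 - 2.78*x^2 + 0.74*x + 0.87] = -10.59*x^2 - 5.56*x + 0.74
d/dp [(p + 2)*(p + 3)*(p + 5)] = 3*p^2 + 20*p + 31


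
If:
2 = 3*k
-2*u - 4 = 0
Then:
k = 2/3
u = -2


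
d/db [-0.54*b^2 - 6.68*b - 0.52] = -1.08*b - 6.68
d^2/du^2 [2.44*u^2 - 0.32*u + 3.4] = 4.88000000000000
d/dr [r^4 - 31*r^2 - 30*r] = 4*r^3 - 62*r - 30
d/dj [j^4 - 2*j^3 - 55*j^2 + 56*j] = 4*j^3 - 6*j^2 - 110*j + 56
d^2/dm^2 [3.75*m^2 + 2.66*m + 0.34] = 7.50000000000000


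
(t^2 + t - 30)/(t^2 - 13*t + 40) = (t + 6)/(t - 8)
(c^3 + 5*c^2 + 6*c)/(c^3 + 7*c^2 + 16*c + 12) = c/(c + 2)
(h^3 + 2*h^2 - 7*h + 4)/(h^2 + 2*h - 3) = (h^2 + 3*h - 4)/(h + 3)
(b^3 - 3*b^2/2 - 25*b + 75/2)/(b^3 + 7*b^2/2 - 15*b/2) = (b - 5)/b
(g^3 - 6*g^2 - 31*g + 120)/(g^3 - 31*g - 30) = (g^2 - 11*g + 24)/(g^2 - 5*g - 6)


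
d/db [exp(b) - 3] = exp(b)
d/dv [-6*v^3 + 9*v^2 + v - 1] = -18*v^2 + 18*v + 1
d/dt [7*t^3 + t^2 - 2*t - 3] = 21*t^2 + 2*t - 2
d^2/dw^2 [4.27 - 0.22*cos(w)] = 0.22*cos(w)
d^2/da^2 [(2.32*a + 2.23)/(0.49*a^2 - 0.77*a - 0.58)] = ((1.3874 - 6.8208*a)*(-0.49*a^2 + 0.77*a + 0.58) - (0.98*a - 0.77)*(1.96*a - 1.54)*(2.32*a + 2.23))/(-0.49*a^2 + 0.77*a + 0.58)^3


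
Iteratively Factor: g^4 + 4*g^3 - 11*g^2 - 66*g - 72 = (g + 3)*(g^3 + g^2 - 14*g - 24) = (g + 3)^2*(g^2 - 2*g - 8) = (g + 2)*(g + 3)^2*(g - 4)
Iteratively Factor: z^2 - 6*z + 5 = (z - 1)*(z - 5)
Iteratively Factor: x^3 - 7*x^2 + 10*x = (x - 5)*(x^2 - 2*x) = (x - 5)*(x - 2)*(x)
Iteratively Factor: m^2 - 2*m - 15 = (m + 3)*(m - 5)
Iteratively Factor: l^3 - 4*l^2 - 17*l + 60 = (l - 3)*(l^2 - l - 20) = (l - 3)*(l + 4)*(l - 5)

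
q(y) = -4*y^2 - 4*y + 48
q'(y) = -8*y - 4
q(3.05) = -1.41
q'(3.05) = -28.40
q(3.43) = -12.78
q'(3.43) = -31.44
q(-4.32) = -9.37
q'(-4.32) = 30.56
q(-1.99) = 40.12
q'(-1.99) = 11.92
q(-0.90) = 48.36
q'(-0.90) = 3.20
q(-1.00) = 48.00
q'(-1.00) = 4.00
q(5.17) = -79.60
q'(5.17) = -45.36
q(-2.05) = 39.39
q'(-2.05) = 12.40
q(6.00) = -120.00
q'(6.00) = -52.00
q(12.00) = -576.00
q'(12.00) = -100.00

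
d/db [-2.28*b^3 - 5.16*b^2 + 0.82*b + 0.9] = -6.84*b^2 - 10.32*b + 0.82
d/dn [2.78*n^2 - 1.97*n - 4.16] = 5.56*n - 1.97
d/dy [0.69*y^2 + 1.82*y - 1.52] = 1.38*y + 1.82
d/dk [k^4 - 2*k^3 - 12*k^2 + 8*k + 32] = 4*k^3 - 6*k^2 - 24*k + 8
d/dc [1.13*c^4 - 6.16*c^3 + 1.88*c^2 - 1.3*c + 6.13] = 4.52*c^3 - 18.48*c^2 + 3.76*c - 1.3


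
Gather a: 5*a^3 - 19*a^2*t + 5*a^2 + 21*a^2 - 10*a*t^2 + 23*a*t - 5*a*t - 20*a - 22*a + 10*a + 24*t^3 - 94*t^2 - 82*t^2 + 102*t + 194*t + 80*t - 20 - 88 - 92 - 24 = 5*a^3 + a^2*(26 - 19*t) + a*(-10*t^2 + 18*t - 32) + 24*t^3 - 176*t^2 + 376*t - 224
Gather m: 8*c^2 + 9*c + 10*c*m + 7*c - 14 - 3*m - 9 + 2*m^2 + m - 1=8*c^2 + 16*c + 2*m^2 + m*(10*c - 2) - 24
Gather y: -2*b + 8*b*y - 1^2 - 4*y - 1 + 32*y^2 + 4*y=8*b*y - 2*b + 32*y^2 - 2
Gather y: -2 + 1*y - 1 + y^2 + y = y^2 + 2*y - 3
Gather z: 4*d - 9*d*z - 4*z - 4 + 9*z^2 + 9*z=4*d + 9*z^2 + z*(5 - 9*d) - 4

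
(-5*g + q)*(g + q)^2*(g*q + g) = -5*g^4*q - 5*g^4 - 9*g^3*q^2 - 9*g^3*q - 3*g^2*q^3 - 3*g^2*q^2 + g*q^4 + g*q^3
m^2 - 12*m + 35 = (m - 7)*(m - 5)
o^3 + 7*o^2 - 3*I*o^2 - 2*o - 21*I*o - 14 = (o + 7)*(o - 2*I)*(o - I)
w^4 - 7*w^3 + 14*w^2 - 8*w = w*(w - 4)*(w - 2)*(w - 1)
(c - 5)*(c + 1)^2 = c^3 - 3*c^2 - 9*c - 5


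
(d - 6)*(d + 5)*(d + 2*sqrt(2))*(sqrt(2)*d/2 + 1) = sqrt(2)*d^4/2 - sqrt(2)*d^3/2 + 3*d^3 - 13*sqrt(2)*d^2 - 3*d^2 - 90*d - 2*sqrt(2)*d - 60*sqrt(2)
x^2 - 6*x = x*(x - 6)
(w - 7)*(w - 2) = w^2 - 9*w + 14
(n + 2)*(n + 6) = n^2 + 8*n + 12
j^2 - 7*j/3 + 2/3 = (j - 2)*(j - 1/3)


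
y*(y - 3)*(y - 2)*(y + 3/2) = y^4 - 7*y^3/2 - 3*y^2/2 + 9*y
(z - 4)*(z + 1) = z^2 - 3*z - 4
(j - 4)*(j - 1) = j^2 - 5*j + 4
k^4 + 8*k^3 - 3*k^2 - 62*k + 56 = (k - 2)*(k - 1)*(k + 4)*(k + 7)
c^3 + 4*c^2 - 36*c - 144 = (c - 6)*(c + 4)*(c + 6)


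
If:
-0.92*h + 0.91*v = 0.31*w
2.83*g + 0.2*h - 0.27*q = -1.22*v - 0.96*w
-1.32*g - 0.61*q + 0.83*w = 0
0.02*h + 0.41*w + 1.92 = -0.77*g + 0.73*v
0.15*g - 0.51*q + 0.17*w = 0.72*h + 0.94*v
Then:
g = 0.24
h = 2.08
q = -5.64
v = 0.82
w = -3.77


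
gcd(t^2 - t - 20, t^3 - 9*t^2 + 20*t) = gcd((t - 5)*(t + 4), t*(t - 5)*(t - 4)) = t - 5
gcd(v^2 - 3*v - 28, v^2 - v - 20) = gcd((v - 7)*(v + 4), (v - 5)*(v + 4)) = v + 4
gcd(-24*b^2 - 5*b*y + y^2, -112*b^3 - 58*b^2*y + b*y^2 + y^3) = -8*b + y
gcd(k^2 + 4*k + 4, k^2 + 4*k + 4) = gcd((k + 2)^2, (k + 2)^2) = k^2 + 4*k + 4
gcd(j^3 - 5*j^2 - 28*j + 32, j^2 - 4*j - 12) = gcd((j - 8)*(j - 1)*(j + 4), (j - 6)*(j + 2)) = 1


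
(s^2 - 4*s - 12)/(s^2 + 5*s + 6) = (s - 6)/(s + 3)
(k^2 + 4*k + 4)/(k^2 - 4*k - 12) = (k + 2)/(k - 6)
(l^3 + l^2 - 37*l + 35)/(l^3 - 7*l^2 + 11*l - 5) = (l + 7)/(l - 1)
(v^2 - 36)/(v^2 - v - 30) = (v + 6)/(v + 5)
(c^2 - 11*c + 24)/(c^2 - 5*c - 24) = (c - 3)/(c + 3)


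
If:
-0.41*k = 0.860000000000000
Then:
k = -2.10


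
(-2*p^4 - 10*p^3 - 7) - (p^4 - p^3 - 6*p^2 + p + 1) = -3*p^4 - 9*p^3 + 6*p^2 - p - 8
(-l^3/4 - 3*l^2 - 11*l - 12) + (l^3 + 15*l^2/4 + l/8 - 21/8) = 3*l^3/4 + 3*l^2/4 - 87*l/8 - 117/8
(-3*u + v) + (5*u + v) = 2*u + 2*v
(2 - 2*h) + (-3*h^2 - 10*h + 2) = -3*h^2 - 12*h + 4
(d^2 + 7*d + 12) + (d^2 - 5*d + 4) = 2*d^2 + 2*d + 16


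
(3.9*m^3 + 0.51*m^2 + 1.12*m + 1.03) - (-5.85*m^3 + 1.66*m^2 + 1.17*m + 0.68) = 9.75*m^3 - 1.15*m^2 - 0.0499999999999998*m + 0.35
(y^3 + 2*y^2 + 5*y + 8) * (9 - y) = -y^4 + 7*y^3 + 13*y^2 + 37*y + 72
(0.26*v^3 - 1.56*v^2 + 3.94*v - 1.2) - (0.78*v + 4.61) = 0.26*v^3 - 1.56*v^2 + 3.16*v - 5.81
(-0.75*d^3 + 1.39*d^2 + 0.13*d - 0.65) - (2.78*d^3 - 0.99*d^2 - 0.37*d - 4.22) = -3.53*d^3 + 2.38*d^2 + 0.5*d + 3.57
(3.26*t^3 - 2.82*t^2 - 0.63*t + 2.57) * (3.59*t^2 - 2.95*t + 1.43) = 11.7034*t^5 - 19.7408*t^4 + 10.7191*t^3 + 7.0522*t^2 - 8.4824*t + 3.6751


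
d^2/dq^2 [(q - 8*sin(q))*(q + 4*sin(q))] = 4*q*sin(q) + 128*sin(q)^2 - 8*cos(q) - 62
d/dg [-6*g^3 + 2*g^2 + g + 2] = -18*g^2 + 4*g + 1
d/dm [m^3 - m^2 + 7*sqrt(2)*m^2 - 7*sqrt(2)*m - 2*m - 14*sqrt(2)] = 3*m^2 - 2*m + 14*sqrt(2)*m - 7*sqrt(2) - 2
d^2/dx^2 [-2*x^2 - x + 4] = -4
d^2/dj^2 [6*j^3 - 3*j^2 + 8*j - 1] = 36*j - 6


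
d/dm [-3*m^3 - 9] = -9*m^2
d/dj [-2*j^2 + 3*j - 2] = 3 - 4*j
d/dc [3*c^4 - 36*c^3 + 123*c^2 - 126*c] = 12*c^3 - 108*c^2 + 246*c - 126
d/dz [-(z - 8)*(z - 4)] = 12 - 2*z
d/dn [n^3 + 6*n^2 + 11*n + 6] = 3*n^2 + 12*n + 11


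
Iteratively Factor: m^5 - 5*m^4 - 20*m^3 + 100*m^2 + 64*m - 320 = (m - 2)*(m^4 - 3*m^3 - 26*m^2 + 48*m + 160) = (m - 2)*(m + 2)*(m^3 - 5*m^2 - 16*m + 80) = (m - 2)*(m + 2)*(m + 4)*(m^2 - 9*m + 20) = (m - 4)*(m - 2)*(m + 2)*(m + 4)*(m - 5)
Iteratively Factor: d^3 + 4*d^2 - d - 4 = (d + 1)*(d^2 + 3*d - 4) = (d - 1)*(d + 1)*(d + 4)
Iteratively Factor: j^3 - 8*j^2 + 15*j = (j)*(j^2 - 8*j + 15) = j*(j - 3)*(j - 5)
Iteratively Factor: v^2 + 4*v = (v)*(v + 4)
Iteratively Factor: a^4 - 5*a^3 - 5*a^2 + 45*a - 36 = (a + 3)*(a^3 - 8*a^2 + 19*a - 12) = (a - 1)*(a + 3)*(a^2 - 7*a + 12) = (a - 4)*(a - 1)*(a + 3)*(a - 3)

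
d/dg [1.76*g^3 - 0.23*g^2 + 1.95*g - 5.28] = 5.28*g^2 - 0.46*g + 1.95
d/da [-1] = 0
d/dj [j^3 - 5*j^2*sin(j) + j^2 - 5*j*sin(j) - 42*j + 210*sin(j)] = -5*j^2*cos(j) + 3*j^2 - 10*j*sin(j) - 5*j*cos(j) + 2*j - 5*sin(j) + 210*cos(j) - 42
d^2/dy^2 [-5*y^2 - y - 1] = -10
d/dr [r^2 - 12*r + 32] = 2*r - 12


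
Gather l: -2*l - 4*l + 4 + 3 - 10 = -6*l - 3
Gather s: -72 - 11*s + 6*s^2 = 6*s^2 - 11*s - 72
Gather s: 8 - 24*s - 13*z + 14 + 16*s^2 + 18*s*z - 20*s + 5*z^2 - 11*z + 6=16*s^2 + s*(18*z - 44) + 5*z^2 - 24*z + 28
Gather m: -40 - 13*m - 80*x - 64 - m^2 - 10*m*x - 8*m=-m^2 + m*(-10*x - 21) - 80*x - 104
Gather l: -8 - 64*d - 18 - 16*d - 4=-80*d - 30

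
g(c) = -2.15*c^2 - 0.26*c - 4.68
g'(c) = -4.3*c - 0.26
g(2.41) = -17.79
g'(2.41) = -10.62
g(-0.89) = -6.15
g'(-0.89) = 3.57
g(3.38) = -30.12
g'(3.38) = -14.79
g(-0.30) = -4.80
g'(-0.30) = 1.03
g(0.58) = -5.55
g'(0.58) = -2.75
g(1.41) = -9.32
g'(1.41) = -6.32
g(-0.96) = -6.41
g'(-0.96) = 3.87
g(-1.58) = -9.64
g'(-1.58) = 6.53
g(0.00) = -4.68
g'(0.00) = -0.26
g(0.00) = -4.68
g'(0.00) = -0.26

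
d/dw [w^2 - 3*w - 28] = 2*w - 3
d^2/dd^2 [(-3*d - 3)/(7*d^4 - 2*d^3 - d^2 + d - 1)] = 6*((d + 1)*(28*d^3 - 6*d^2 - 2*d + 1)^2 + (28*d^3 - 6*d^2 - 2*d - (d + 1)*(-42*d^2 + 6*d + 1) + 1)*(-7*d^4 + 2*d^3 + d^2 - d + 1))/(-7*d^4 + 2*d^3 + d^2 - d + 1)^3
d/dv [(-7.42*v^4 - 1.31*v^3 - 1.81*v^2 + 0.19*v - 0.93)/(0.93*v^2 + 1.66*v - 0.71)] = (-13.8012*v^5 - 38.1699*v^4 + 16.7236*v^3 - 0.391*v^2 + 4.3*v + 1.4089)/(0.8649*v^4 + 3.0876*v^3 + 1.435*v^2 - 2.3572*v + 0.5041)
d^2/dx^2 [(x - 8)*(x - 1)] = 2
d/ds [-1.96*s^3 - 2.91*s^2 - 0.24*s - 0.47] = -5.88*s^2 - 5.82*s - 0.24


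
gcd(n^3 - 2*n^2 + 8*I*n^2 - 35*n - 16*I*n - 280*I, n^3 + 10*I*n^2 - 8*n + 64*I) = n + 8*I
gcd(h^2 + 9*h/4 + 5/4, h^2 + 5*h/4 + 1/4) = h + 1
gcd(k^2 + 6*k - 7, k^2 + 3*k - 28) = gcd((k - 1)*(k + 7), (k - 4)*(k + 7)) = k + 7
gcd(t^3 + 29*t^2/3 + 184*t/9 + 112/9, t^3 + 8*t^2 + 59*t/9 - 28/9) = t^2 + 25*t/3 + 28/3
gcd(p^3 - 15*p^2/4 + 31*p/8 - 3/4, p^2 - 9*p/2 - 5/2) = 1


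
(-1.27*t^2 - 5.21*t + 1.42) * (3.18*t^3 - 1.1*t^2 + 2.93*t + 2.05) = -4.0386*t^5 - 15.1708*t^4 + 6.5255*t^3 - 19.4308*t^2 - 6.5199*t + 2.911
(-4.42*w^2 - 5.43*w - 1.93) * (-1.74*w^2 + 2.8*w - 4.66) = 7.6908*w^4 - 2.9278*w^3 + 8.7514*w^2 + 19.8998*w + 8.9938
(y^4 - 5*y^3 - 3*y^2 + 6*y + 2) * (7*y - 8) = 7*y^5 - 43*y^4 + 19*y^3 + 66*y^2 - 34*y - 16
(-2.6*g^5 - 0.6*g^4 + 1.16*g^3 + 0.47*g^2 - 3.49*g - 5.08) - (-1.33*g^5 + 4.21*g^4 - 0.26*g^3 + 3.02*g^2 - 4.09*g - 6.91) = -1.27*g^5 - 4.81*g^4 + 1.42*g^3 - 2.55*g^2 + 0.6*g + 1.83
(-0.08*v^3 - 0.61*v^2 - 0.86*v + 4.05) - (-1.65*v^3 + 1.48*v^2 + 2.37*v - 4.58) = 1.57*v^3 - 2.09*v^2 - 3.23*v + 8.63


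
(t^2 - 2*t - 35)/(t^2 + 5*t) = (t - 7)/t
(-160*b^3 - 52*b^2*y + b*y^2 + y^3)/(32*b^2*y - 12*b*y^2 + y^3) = (20*b^2 + 9*b*y + y^2)/(y*(-4*b + y))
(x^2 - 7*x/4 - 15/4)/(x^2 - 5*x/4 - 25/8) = 2*(x - 3)/(2*x - 5)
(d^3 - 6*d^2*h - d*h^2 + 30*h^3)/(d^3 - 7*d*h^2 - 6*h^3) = (d - 5*h)/(d + h)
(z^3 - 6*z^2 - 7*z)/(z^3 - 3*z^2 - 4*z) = (z - 7)/(z - 4)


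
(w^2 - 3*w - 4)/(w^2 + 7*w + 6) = (w - 4)/(w + 6)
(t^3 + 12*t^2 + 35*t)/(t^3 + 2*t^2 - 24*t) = (t^2 + 12*t + 35)/(t^2 + 2*t - 24)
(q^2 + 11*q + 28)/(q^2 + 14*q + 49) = (q + 4)/(q + 7)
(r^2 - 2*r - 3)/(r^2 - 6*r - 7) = (r - 3)/(r - 7)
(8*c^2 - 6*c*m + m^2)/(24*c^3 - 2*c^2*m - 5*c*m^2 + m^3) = (2*c - m)/(6*c^2 + c*m - m^2)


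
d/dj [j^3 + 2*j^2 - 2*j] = 3*j^2 + 4*j - 2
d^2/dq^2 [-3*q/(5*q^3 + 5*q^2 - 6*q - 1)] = 6*(-q*(15*q^2 + 10*q - 6)^2 + (15*q^2 + 5*q*(3*q + 1) + 10*q - 6)*(5*q^3 + 5*q^2 - 6*q - 1))/(5*q^3 + 5*q^2 - 6*q - 1)^3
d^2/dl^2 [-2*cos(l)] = 2*cos(l)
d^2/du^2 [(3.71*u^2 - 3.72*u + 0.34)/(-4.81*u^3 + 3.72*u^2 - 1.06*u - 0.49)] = (-171.669862*u^6 + 516.397752*u^5 - 380.276676*u^4 + 255.521962*u^3 - 184.419024*u^2 + 53.5371*u - 7.64943)/(111.284641*u^9 - 258.198876*u^8 + 273.26091*u^7 - 131.269533*u^6 + 7.61365200000001*u^5 + 22.792956*u^4 - 6.937349*u^3 - 1.027824*u^2 + 0.763518*u + 0.117649)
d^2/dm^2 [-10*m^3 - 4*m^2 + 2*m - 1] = -60*m - 8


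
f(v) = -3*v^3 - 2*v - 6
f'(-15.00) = -2027.00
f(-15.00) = 10149.00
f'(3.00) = -83.00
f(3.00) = -93.00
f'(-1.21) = -15.18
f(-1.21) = 1.73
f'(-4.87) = -215.45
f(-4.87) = 350.24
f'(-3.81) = -132.64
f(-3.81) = 167.54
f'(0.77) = -7.34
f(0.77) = -8.91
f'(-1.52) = -22.79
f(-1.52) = 7.58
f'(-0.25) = -2.56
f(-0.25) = -5.45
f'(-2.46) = -56.46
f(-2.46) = 43.58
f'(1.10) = -12.89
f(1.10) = -12.19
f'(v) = -9*v^2 - 2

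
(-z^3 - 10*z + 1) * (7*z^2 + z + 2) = -7*z^5 - z^4 - 72*z^3 - 3*z^2 - 19*z + 2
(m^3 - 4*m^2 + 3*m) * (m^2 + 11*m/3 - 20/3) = m^5 - m^4/3 - 55*m^3/3 + 113*m^2/3 - 20*m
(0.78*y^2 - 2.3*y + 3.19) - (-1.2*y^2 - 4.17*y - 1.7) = 1.98*y^2 + 1.87*y + 4.89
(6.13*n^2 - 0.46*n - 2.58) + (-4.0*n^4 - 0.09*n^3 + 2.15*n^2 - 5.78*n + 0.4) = -4.0*n^4 - 0.09*n^3 + 8.28*n^2 - 6.24*n - 2.18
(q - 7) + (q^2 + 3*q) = q^2 + 4*q - 7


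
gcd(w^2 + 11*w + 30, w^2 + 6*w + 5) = w + 5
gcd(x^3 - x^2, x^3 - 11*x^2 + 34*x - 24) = x - 1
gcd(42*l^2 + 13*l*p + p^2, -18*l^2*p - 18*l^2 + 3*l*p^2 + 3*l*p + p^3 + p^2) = 6*l + p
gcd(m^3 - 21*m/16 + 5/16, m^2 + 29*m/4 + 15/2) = m + 5/4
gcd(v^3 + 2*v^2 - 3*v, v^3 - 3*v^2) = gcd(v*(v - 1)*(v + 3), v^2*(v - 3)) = v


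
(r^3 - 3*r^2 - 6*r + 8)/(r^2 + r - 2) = r - 4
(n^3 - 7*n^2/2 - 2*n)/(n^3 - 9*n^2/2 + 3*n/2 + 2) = n/(n - 1)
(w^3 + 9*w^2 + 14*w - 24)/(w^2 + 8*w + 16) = (w^2 + 5*w - 6)/(w + 4)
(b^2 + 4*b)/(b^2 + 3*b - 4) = b/(b - 1)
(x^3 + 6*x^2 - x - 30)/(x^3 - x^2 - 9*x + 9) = (x^2 + 3*x - 10)/(x^2 - 4*x + 3)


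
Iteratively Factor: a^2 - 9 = (a - 3)*(a + 3)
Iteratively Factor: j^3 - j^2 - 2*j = (j)*(j^2 - j - 2) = j*(j - 2)*(j + 1)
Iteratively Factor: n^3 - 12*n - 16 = (n + 2)*(n^2 - 2*n - 8) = (n + 2)^2*(n - 4)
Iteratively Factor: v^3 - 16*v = (v)*(v^2 - 16) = v*(v + 4)*(v - 4)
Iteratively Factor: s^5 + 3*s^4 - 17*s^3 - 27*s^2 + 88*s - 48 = (s - 1)*(s^4 + 4*s^3 - 13*s^2 - 40*s + 48) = (s - 1)^2*(s^3 + 5*s^2 - 8*s - 48) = (s - 1)^2*(s + 4)*(s^2 + s - 12) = (s - 3)*(s - 1)^2*(s + 4)*(s + 4)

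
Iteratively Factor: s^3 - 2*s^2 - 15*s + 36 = (s - 3)*(s^2 + s - 12) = (s - 3)^2*(s + 4)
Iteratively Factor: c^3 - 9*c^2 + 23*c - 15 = (c - 3)*(c^2 - 6*c + 5) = (c - 3)*(c - 1)*(c - 5)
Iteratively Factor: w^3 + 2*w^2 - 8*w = (w)*(w^2 + 2*w - 8) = w*(w - 2)*(w + 4)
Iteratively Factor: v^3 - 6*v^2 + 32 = (v + 2)*(v^2 - 8*v + 16) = (v - 4)*(v + 2)*(v - 4)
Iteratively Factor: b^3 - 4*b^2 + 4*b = (b)*(b^2 - 4*b + 4) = b*(b - 2)*(b - 2)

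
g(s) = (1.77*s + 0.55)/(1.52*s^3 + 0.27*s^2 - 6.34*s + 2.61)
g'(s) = (1.77*s + 0.55)*(-4.56*s^2 - 0.54*s + 6.34)/(1.52*s^3 + 0.27*s^2 - 6.34*s + 2.61)^2 + 1.77/(1.52*s^3 + 0.27*s^2 - 6.34*s + 2.61) = (-5.3808*s^3 - 2.9859*s^2 - 0.297000000000001*s + 8.1067)/(2.3104*s^6 + 0.8208*s^5 - 19.2007*s^4 + 4.5108*s^3 + 41.605*s^2 - 33.0948*s + 6.8121)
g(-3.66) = 0.13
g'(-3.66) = 0.11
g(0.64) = -1.79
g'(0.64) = 6.00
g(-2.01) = -0.73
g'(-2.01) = 2.40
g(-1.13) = -0.18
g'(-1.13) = 0.20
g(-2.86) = 0.36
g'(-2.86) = 0.69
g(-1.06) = -0.17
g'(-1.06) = 0.19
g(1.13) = -1.26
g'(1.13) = -0.94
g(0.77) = -1.35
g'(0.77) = 1.82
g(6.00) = 0.04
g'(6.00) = -0.01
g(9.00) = 0.02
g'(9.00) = -0.00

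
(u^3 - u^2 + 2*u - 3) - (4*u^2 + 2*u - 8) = u^3 - 5*u^2 + 5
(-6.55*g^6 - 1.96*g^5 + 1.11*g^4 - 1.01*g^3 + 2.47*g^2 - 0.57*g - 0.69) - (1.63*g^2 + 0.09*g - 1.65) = -6.55*g^6 - 1.96*g^5 + 1.11*g^4 - 1.01*g^3 + 0.84*g^2 - 0.66*g + 0.96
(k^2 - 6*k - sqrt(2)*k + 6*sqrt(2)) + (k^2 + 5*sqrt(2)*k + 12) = 2*k^2 - 6*k + 4*sqrt(2)*k + 6*sqrt(2) + 12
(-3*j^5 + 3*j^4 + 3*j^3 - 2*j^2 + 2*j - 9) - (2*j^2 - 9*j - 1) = -3*j^5 + 3*j^4 + 3*j^3 - 4*j^2 + 11*j - 8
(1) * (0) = 0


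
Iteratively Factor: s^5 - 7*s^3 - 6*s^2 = (s)*(s^4 - 7*s^2 - 6*s) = s^2*(s^3 - 7*s - 6) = s^2*(s + 1)*(s^2 - s - 6) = s^2*(s - 3)*(s + 1)*(s + 2)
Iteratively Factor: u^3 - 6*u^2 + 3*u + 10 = (u + 1)*(u^2 - 7*u + 10) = (u - 5)*(u + 1)*(u - 2)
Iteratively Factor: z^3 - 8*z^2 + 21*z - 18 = (z - 2)*(z^2 - 6*z + 9) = (z - 3)*(z - 2)*(z - 3)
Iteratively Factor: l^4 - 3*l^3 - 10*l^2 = (l - 5)*(l^3 + 2*l^2) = l*(l - 5)*(l^2 + 2*l) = l^2*(l - 5)*(l + 2)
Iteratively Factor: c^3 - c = (c)*(c^2 - 1) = c*(c + 1)*(c - 1)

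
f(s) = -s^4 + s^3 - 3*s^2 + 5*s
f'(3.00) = -94.00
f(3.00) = -66.00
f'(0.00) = 5.00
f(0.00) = 0.00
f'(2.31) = -42.16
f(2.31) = -20.61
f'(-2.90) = 145.19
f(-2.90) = -134.85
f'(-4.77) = 536.00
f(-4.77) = -718.33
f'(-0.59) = 10.41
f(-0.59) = -4.32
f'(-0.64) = 11.12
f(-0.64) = -4.86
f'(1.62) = -13.85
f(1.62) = -2.41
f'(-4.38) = 424.94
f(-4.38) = -531.52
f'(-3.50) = 234.25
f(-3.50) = -247.19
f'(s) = -4*s^3 + 3*s^2 - 6*s + 5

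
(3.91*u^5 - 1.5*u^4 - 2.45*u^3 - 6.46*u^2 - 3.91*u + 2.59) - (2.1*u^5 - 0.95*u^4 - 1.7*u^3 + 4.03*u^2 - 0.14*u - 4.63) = 1.81*u^5 - 0.55*u^4 - 0.75*u^3 - 10.49*u^2 - 3.77*u + 7.22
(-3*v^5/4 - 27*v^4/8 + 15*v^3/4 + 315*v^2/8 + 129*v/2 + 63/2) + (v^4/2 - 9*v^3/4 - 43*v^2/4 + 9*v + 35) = -3*v^5/4 - 23*v^4/8 + 3*v^3/2 + 229*v^2/8 + 147*v/2 + 133/2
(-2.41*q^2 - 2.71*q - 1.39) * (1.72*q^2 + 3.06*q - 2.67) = -4.1452*q^4 - 12.0358*q^3 - 4.2487*q^2 + 2.9823*q + 3.7113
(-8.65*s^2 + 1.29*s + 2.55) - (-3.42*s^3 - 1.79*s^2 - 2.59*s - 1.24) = 3.42*s^3 - 6.86*s^2 + 3.88*s + 3.79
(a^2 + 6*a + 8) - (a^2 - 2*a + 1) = 8*a + 7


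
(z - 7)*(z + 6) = z^2 - z - 42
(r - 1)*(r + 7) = r^2 + 6*r - 7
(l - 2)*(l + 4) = l^2 + 2*l - 8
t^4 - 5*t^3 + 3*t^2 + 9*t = t*(t - 3)^2*(t + 1)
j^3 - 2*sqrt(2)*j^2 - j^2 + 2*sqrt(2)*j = j*(j - 1)*(j - 2*sqrt(2))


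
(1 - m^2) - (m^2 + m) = -2*m^2 - m + 1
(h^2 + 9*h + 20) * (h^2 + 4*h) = h^4 + 13*h^3 + 56*h^2 + 80*h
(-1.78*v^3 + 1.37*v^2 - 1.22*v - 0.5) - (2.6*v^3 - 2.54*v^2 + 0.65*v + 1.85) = -4.38*v^3 + 3.91*v^2 - 1.87*v - 2.35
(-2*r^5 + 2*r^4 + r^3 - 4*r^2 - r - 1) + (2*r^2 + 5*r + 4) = -2*r^5 + 2*r^4 + r^3 - 2*r^2 + 4*r + 3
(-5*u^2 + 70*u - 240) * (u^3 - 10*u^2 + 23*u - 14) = -5*u^5 + 120*u^4 - 1055*u^3 + 4080*u^2 - 6500*u + 3360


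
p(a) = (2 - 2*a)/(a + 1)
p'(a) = -(2 - 2*a)/(a + 1)^2 - 2/(a + 1)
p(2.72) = -0.92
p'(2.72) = -0.29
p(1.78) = -0.56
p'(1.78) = -0.52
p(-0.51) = 6.16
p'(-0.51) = -16.66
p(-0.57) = 7.30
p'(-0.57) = -21.63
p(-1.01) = -402.00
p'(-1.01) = -40000.00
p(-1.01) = -402.00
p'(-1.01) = -40000.00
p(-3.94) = -3.36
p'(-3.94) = -0.46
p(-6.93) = -2.67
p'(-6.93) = -0.11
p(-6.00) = -2.80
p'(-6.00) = -0.16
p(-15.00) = -2.29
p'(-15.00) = -0.02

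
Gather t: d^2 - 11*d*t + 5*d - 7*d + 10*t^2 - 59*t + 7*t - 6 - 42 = d^2 - 2*d + 10*t^2 + t*(-11*d - 52) - 48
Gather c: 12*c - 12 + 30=12*c + 18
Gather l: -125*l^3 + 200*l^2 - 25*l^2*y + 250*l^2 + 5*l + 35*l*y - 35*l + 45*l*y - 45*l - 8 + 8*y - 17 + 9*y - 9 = -125*l^3 + l^2*(450 - 25*y) + l*(80*y - 75) + 17*y - 34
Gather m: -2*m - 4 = -2*m - 4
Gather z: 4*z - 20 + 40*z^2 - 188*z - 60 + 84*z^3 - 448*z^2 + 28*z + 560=84*z^3 - 408*z^2 - 156*z + 480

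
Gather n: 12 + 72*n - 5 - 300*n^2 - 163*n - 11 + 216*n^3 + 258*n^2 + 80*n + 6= 216*n^3 - 42*n^2 - 11*n + 2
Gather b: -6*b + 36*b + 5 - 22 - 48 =30*b - 65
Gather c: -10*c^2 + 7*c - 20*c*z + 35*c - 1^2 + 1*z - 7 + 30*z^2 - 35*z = -10*c^2 + c*(42 - 20*z) + 30*z^2 - 34*z - 8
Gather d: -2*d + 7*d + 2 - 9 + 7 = 5*d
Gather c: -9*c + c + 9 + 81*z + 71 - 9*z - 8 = -8*c + 72*z + 72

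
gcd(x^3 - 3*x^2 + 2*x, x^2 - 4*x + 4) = x - 2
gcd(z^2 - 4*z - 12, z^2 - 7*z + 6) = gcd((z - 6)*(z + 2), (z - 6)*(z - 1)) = z - 6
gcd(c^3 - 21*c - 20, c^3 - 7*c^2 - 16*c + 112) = c + 4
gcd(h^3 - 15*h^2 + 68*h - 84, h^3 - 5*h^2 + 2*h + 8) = h - 2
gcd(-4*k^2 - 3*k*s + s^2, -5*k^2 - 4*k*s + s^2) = k + s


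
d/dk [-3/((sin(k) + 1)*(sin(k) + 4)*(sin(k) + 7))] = 9*(sin(k)^2 + 8*sin(k) + 13)*cos(k)/((sin(k) + 1)^2*(sin(k) + 4)^2*(sin(k) + 7)^2)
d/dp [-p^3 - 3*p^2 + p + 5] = -3*p^2 - 6*p + 1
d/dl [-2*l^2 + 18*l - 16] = 18 - 4*l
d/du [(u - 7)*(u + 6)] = 2*u - 1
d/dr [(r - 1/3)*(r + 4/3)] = 2*r + 1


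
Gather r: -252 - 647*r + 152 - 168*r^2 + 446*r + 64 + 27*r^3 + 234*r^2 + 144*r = 27*r^3 + 66*r^2 - 57*r - 36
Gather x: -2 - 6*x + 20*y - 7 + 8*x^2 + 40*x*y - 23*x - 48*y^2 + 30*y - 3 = 8*x^2 + x*(40*y - 29) - 48*y^2 + 50*y - 12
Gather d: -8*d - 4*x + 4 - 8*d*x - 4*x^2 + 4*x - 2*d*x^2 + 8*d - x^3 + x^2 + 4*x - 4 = d*(-2*x^2 - 8*x) - x^3 - 3*x^2 + 4*x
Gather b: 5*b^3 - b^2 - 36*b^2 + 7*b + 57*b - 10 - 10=5*b^3 - 37*b^2 + 64*b - 20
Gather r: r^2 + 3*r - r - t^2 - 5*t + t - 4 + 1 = r^2 + 2*r - t^2 - 4*t - 3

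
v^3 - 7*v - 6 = (v - 3)*(v + 1)*(v + 2)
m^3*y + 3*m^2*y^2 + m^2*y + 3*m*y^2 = m*(m + 3*y)*(m*y + y)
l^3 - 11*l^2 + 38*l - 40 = (l - 5)*(l - 4)*(l - 2)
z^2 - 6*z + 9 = (z - 3)^2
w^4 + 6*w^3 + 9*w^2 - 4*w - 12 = (w - 1)*(w + 2)^2*(w + 3)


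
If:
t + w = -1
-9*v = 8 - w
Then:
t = -w - 1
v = w/9 - 8/9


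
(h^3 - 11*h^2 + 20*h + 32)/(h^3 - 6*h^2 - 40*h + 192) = (h + 1)/(h + 6)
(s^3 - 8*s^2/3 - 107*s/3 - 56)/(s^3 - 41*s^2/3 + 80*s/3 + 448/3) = (s + 3)/(s - 8)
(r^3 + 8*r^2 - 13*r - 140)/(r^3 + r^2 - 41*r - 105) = (r^2 + 3*r - 28)/(r^2 - 4*r - 21)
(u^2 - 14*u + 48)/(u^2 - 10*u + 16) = (u - 6)/(u - 2)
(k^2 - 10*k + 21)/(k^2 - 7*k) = (k - 3)/k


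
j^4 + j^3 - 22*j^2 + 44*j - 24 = (j - 2)^2*(j - 1)*(j + 6)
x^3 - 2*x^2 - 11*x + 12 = (x - 4)*(x - 1)*(x + 3)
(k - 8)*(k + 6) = k^2 - 2*k - 48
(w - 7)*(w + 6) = w^2 - w - 42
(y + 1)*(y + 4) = y^2 + 5*y + 4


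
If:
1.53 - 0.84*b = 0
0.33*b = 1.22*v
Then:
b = 1.82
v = 0.49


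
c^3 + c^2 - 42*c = c*(c - 6)*(c + 7)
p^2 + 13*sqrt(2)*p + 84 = (p + 6*sqrt(2))*(p + 7*sqrt(2))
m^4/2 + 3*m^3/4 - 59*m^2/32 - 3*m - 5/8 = (m/2 + 1)*(m - 2)*(m + 1/4)*(m + 5/4)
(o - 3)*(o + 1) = o^2 - 2*o - 3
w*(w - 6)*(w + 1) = w^3 - 5*w^2 - 6*w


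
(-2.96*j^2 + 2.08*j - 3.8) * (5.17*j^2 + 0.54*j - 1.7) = -15.3032*j^4 + 9.1552*j^3 - 13.4908*j^2 - 5.588*j + 6.46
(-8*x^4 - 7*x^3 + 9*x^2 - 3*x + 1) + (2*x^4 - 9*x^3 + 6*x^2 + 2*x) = -6*x^4 - 16*x^3 + 15*x^2 - x + 1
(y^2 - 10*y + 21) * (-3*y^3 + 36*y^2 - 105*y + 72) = -3*y^5 + 66*y^4 - 528*y^3 + 1878*y^2 - 2925*y + 1512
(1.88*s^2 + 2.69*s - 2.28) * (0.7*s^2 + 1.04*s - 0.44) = 1.316*s^4 + 3.8382*s^3 + 0.374400000000001*s^2 - 3.5548*s + 1.0032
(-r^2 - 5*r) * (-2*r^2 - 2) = 2*r^4 + 10*r^3 + 2*r^2 + 10*r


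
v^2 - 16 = (v - 4)*(v + 4)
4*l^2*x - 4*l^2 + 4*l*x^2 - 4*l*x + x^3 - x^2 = (2*l + x)^2*(x - 1)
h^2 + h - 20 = (h - 4)*(h + 5)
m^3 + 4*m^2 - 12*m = m*(m - 2)*(m + 6)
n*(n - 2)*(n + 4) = n^3 + 2*n^2 - 8*n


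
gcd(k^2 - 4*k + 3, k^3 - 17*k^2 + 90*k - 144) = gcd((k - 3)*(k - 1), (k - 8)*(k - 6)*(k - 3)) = k - 3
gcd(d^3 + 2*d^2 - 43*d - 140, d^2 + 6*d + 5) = d + 5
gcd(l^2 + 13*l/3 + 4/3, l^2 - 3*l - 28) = l + 4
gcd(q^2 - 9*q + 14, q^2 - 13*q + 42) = q - 7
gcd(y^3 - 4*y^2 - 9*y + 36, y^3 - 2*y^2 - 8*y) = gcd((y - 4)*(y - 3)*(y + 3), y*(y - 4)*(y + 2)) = y - 4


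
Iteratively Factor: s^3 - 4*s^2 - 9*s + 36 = (s - 4)*(s^2 - 9) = (s - 4)*(s - 3)*(s + 3)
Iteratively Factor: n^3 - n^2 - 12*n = (n + 3)*(n^2 - 4*n) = n*(n + 3)*(n - 4)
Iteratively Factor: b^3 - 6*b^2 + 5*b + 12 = (b + 1)*(b^2 - 7*b + 12) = (b - 4)*(b + 1)*(b - 3)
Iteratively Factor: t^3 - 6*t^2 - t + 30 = (t - 3)*(t^2 - 3*t - 10) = (t - 3)*(t + 2)*(t - 5)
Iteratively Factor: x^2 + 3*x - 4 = (x + 4)*(x - 1)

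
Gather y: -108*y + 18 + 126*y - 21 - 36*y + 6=3 - 18*y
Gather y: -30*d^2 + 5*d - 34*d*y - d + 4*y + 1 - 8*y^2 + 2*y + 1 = -30*d^2 + 4*d - 8*y^2 + y*(6 - 34*d) + 2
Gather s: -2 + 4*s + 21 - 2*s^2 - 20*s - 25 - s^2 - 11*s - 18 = -3*s^2 - 27*s - 24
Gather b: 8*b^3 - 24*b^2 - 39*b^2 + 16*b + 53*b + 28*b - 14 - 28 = 8*b^3 - 63*b^2 + 97*b - 42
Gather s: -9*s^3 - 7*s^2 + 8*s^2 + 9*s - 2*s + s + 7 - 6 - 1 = -9*s^3 + s^2 + 8*s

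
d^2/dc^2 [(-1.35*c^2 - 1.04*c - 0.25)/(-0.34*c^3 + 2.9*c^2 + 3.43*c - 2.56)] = (0.31212*c^6 + 0.721344000000002*c^5 + 3.64038000000002*c^4 - 27.332964*c^3 + 60.137508*c^2 + 59.94066*c + 45.553234)/(0.039304*c^9 - 1.00572*c^8 + 7.388676*c^7 - 3.209312*c^6 - 89.683662*c^5 - 55.678662*c^4 + 119.116985*c^3 + 33.338112*c^2 - 67.436544*c + 16.777216)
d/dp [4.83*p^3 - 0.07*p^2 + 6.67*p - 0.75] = 14.49*p^2 - 0.14*p + 6.67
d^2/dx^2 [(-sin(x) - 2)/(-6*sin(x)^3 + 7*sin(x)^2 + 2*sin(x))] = (-144*sin(x)^4 - 522*sin(x)^3 + 1043*sin(x)^2 + 282*sin(x) - 1306 + 436/sin(x) + 168/sin(x)^2 + 16/sin(x)^3)/(6*sin(x)^2 - 7*sin(x) - 2)^3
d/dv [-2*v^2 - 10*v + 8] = -4*v - 10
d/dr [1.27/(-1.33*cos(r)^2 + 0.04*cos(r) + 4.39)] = (0.0508 - 3.3782*cos(r))*sin(r)/(-1.33*cos(r)^2 + 0.04*cos(r) + 4.39)^2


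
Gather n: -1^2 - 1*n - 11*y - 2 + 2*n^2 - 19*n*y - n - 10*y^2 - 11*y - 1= 2*n^2 + n*(-19*y - 2) - 10*y^2 - 22*y - 4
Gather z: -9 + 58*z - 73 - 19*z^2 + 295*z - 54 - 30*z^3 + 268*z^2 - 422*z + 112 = -30*z^3 + 249*z^2 - 69*z - 24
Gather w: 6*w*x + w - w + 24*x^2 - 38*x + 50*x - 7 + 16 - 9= 6*w*x + 24*x^2 + 12*x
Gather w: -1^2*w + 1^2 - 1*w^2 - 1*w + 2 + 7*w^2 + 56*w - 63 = 6*w^2 + 54*w - 60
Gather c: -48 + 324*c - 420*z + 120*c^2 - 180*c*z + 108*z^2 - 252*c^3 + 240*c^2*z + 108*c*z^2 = -252*c^3 + c^2*(240*z + 120) + c*(108*z^2 - 180*z + 324) + 108*z^2 - 420*z - 48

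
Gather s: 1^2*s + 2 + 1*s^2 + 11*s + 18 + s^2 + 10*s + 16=2*s^2 + 22*s + 36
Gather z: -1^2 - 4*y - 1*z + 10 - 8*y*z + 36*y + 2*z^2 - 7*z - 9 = 32*y + 2*z^2 + z*(-8*y - 8)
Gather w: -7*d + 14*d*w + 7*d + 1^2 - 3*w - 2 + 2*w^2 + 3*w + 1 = 14*d*w + 2*w^2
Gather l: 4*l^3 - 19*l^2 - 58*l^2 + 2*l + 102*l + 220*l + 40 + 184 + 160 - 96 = 4*l^3 - 77*l^2 + 324*l + 288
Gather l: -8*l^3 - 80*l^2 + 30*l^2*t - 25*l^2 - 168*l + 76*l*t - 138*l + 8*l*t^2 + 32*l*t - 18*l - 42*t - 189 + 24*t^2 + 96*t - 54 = -8*l^3 + l^2*(30*t - 105) + l*(8*t^2 + 108*t - 324) + 24*t^2 + 54*t - 243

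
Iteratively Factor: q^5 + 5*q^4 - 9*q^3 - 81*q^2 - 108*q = (q)*(q^4 + 5*q^3 - 9*q^2 - 81*q - 108) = q*(q - 4)*(q^3 + 9*q^2 + 27*q + 27) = q*(q - 4)*(q + 3)*(q^2 + 6*q + 9) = q*(q - 4)*(q + 3)^2*(q + 3)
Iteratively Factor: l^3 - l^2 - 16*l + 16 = (l - 4)*(l^2 + 3*l - 4) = (l - 4)*(l + 4)*(l - 1)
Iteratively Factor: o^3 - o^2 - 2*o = (o - 2)*(o^2 + o) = (o - 2)*(o + 1)*(o)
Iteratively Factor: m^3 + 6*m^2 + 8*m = (m)*(m^2 + 6*m + 8) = m*(m + 4)*(m + 2)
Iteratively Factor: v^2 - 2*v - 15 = (v - 5)*(v + 3)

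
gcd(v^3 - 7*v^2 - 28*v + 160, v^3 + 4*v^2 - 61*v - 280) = v^2 - 3*v - 40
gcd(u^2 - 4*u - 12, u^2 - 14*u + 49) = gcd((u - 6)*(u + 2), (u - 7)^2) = 1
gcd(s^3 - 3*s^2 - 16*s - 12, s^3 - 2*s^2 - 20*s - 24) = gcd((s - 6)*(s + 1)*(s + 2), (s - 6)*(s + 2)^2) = s^2 - 4*s - 12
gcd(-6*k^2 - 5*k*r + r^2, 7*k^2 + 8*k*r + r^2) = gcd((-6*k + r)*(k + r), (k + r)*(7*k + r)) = k + r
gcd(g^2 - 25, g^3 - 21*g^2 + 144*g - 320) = g - 5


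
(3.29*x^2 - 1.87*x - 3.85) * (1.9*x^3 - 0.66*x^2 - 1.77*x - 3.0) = 6.251*x^5 - 5.7244*x^4 - 11.9041*x^3 - 4.0191*x^2 + 12.4245*x + 11.55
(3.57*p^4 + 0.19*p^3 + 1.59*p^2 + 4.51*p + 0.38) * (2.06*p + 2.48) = 7.3542*p^5 + 9.245*p^4 + 3.7466*p^3 + 13.2338*p^2 + 11.9676*p + 0.9424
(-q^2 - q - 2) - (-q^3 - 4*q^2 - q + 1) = q^3 + 3*q^2 - 3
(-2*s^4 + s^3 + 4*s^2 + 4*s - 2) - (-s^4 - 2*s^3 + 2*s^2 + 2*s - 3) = -s^4 + 3*s^3 + 2*s^2 + 2*s + 1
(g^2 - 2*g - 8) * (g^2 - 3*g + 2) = g^4 - 5*g^3 + 20*g - 16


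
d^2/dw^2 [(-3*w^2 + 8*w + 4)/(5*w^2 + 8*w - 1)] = 2*(320*w^3 + 255*w^2 + 600*w + 337)/(125*w^6 + 600*w^5 + 885*w^4 + 272*w^3 - 177*w^2 + 24*w - 1)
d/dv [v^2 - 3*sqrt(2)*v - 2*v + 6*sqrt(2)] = 2*v - 3*sqrt(2) - 2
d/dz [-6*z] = -6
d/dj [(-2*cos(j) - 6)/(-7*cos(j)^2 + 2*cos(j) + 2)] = 2*(7*cos(j)^2 + 42*cos(j) - 4)*sin(j)/(7*sin(j)^2 + 2*cos(j) - 5)^2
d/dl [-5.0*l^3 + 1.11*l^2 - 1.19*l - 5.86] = -15.0*l^2 + 2.22*l - 1.19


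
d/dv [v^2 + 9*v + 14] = 2*v + 9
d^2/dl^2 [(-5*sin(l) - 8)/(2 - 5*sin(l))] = 50*(-5*sin(l)^2 - 2*sin(l) + 10)/(5*sin(l) - 2)^3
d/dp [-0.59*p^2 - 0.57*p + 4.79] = -1.18*p - 0.57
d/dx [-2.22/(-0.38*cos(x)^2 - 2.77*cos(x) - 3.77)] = (1.6872*cos(x) + 6.1494)*sin(x)/(0.38*cos(x)^2 + 2.77*cos(x) + 3.77)^2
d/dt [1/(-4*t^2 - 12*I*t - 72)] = (2*t + 3*I)/(4*(t^2 + 3*I*t + 18)^2)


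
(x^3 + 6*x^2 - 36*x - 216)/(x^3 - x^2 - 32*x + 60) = (x^2 - 36)/(x^2 - 7*x + 10)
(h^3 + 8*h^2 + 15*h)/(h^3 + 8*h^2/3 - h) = 3*(h + 5)/(3*h - 1)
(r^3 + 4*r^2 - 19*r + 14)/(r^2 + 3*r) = (r^3 + 4*r^2 - 19*r + 14)/(r*(r + 3))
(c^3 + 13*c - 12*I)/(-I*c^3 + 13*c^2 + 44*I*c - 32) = (I*c^2 + 4*c - 3*I)/(c^2 + 9*I*c - 8)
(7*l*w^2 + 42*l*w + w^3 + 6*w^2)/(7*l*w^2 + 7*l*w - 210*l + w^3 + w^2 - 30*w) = w/(w - 5)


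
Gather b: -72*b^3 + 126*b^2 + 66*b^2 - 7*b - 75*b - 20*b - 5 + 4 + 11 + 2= -72*b^3 + 192*b^2 - 102*b + 12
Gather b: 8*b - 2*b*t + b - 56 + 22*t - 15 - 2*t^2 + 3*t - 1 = b*(9 - 2*t) - 2*t^2 + 25*t - 72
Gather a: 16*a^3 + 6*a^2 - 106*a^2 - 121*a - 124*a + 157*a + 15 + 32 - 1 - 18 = 16*a^3 - 100*a^2 - 88*a + 28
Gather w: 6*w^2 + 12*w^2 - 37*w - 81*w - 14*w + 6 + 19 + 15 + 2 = 18*w^2 - 132*w + 42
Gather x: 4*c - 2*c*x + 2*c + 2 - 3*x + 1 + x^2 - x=6*c + x^2 + x*(-2*c - 4) + 3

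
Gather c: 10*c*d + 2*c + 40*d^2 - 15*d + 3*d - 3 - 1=c*(10*d + 2) + 40*d^2 - 12*d - 4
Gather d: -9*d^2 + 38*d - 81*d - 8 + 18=-9*d^2 - 43*d + 10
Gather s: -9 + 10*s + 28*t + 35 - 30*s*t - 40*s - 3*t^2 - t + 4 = s*(-30*t - 30) - 3*t^2 + 27*t + 30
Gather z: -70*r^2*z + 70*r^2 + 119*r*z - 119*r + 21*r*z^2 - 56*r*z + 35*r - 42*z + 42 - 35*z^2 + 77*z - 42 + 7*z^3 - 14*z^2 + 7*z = 70*r^2 - 84*r + 7*z^3 + z^2*(21*r - 49) + z*(-70*r^2 + 63*r + 42)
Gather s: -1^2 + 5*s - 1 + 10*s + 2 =15*s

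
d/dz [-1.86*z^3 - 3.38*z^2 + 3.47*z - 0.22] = -5.58*z^2 - 6.76*z + 3.47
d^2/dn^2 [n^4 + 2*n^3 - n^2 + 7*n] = 12*n^2 + 12*n - 2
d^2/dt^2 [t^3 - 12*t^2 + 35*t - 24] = 6*t - 24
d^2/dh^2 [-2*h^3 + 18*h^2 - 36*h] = 36 - 12*h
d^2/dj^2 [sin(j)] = -sin(j)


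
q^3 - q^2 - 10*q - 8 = (q - 4)*(q + 1)*(q + 2)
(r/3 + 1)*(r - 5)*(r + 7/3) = r^3/3 + r^2/9 - 59*r/9 - 35/3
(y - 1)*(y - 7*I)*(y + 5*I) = y^3 - y^2 - 2*I*y^2 + 35*y + 2*I*y - 35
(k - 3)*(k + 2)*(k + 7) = k^3 + 6*k^2 - 13*k - 42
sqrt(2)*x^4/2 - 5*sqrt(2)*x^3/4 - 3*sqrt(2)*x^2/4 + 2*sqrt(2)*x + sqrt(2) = (x - 2)^2*(x + 1/2)*(sqrt(2)*x/2 + sqrt(2)/2)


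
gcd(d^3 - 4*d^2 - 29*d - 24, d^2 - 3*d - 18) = d + 3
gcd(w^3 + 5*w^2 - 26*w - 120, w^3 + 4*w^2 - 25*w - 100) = w^2 - w - 20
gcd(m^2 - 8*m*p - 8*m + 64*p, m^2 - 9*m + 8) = m - 8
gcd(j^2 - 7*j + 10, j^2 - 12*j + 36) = 1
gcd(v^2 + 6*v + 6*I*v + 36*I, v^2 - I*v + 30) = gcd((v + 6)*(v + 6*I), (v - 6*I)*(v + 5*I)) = 1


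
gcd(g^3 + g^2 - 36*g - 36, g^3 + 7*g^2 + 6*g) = g^2 + 7*g + 6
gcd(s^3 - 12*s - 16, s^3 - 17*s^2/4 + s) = s - 4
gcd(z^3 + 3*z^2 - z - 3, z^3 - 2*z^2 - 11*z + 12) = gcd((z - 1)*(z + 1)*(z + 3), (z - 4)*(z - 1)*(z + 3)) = z^2 + 2*z - 3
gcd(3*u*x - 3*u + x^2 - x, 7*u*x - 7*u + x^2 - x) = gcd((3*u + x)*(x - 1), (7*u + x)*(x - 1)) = x - 1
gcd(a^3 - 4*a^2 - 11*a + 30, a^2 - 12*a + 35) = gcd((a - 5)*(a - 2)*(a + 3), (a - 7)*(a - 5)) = a - 5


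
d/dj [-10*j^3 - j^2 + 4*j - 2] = -30*j^2 - 2*j + 4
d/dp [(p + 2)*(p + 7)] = 2*p + 9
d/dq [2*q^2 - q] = 4*q - 1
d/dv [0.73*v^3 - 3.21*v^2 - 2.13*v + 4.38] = 2.19*v^2 - 6.42*v - 2.13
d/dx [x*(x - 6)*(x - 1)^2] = 4*x^3 - 24*x^2 + 26*x - 6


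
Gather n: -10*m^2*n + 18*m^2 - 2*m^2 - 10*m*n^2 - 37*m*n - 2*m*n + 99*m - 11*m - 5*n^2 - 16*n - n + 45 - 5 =16*m^2 + 88*m + n^2*(-10*m - 5) + n*(-10*m^2 - 39*m - 17) + 40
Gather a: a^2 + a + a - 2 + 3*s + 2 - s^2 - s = a^2 + 2*a - s^2 + 2*s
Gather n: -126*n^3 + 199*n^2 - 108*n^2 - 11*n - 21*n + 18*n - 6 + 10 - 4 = -126*n^3 + 91*n^2 - 14*n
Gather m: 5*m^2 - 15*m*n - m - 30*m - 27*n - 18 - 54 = 5*m^2 + m*(-15*n - 31) - 27*n - 72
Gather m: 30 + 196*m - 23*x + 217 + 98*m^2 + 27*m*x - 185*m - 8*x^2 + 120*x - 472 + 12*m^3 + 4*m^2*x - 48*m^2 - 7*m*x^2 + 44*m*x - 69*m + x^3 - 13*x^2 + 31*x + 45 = 12*m^3 + m^2*(4*x + 50) + m*(-7*x^2 + 71*x - 58) + x^3 - 21*x^2 + 128*x - 180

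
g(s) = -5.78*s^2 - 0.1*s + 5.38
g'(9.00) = -104.14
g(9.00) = -463.70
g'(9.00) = -104.14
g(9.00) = -463.70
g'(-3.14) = 36.20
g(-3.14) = -51.29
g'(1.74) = -20.21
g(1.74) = -12.29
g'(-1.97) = 22.67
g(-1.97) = -16.85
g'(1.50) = -17.44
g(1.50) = -7.78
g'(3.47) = -40.21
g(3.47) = -64.56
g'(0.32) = -3.80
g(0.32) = 4.76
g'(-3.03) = 34.93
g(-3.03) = -47.38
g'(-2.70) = 31.11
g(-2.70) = -36.49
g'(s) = -11.56*s - 0.1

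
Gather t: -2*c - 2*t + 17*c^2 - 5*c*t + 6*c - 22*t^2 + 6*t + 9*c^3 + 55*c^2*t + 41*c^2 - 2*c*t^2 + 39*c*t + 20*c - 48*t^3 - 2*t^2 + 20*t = 9*c^3 + 58*c^2 + 24*c - 48*t^3 + t^2*(-2*c - 24) + t*(55*c^2 + 34*c + 24)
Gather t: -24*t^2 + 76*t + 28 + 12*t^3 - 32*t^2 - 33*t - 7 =12*t^3 - 56*t^2 + 43*t + 21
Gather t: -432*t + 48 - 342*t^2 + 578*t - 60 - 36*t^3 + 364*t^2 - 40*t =-36*t^3 + 22*t^2 + 106*t - 12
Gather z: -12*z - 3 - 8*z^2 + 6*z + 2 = -8*z^2 - 6*z - 1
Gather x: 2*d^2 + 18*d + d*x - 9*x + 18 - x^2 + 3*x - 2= 2*d^2 + 18*d - x^2 + x*(d - 6) + 16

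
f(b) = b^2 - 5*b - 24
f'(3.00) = 1.00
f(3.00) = -30.00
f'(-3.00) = -11.00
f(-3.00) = 0.00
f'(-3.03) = -11.06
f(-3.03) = 0.33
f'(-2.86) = -10.72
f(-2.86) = -1.52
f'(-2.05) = -9.10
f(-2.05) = -9.55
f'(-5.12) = -15.24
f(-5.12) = 27.81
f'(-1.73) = -8.46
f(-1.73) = -12.36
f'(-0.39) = -5.78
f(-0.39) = -21.90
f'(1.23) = -2.54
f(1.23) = -28.64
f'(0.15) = -4.70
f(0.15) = -24.73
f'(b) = 2*b - 5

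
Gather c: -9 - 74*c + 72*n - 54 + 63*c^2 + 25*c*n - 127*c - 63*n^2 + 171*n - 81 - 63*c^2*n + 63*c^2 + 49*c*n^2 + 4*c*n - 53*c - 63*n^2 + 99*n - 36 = c^2*(126 - 63*n) + c*(49*n^2 + 29*n - 254) - 126*n^2 + 342*n - 180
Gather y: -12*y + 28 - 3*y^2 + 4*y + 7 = -3*y^2 - 8*y + 35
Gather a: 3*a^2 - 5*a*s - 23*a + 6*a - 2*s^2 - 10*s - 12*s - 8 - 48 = 3*a^2 + a*(-5*s - 17) - 2*s^2 - 22*s - 56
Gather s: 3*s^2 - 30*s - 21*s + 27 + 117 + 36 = 3*s^2 - 51*s + 180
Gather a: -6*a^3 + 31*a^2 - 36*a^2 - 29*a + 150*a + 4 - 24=-6*a^3 - 5*a^2 + 121*a - 20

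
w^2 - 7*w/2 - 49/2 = (w - 7)*(w + 7/2)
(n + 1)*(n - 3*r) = n^2 - 3*n*r + n - 3*r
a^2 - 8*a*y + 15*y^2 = (a - 5*y)*(a - 3*y)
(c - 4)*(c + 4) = c^2 - 16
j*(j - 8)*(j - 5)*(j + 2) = j^4 - 11*j^3 + 14*j^2 + 80*j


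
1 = 1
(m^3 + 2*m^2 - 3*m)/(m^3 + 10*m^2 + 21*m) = (m - 1)/(m + 7)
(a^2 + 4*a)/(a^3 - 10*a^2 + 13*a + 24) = a*(a + 4)/(a^3 - 10*a^2 + 13*a + 24)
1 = 1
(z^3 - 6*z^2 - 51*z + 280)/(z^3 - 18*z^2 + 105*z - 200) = (z + 7)/(z - 5)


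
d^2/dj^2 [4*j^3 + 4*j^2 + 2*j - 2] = 24*j + 8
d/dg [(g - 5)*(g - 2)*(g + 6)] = 3*g^2 - 2*g - 32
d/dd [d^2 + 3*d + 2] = 2*d + 3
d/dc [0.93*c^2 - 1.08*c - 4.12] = 1.86*c - 1.08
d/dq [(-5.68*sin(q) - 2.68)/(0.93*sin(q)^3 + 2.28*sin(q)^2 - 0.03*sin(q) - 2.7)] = (10.5648*sin(q)^3 + 20.4276*sin(q)^2 + 12.2208*sin(q) + 15.2556)*cos(q)/(0.8649*sin(q)^6 + 4.2408*sin(q)^5 + 5.1426*sin(q)^4 - 5.1588*sin(q)^3 - 12.3111*sin(q)^2 + 0.162*sin(q) + 7.29)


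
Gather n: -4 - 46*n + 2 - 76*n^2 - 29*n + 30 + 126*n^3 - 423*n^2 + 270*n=126*n^3 - 499*n^2 + 195*n + 28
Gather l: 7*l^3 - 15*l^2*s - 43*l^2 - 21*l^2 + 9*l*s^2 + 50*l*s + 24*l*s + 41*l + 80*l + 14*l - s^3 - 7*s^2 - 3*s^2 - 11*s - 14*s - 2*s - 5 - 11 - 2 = 7*l^3 + l^2*(-15*s - 64) + l*(9*s^2 + 74*s + 135) - s^3 - 10*s^2 - 27*s - 18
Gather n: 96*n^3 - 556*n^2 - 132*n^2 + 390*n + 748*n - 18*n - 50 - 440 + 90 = 96*n^3 - 688*n^2 + 1120*n - 400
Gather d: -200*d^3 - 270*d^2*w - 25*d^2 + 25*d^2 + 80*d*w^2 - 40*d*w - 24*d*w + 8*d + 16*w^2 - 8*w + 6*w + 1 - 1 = -200*d^3 - 270*d^2*w + d*(80*w^2 - 64*w + 8) + 16*w^2 - 2*w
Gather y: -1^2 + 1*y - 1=y - 2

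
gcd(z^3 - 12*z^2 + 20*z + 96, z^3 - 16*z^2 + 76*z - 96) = z^2 - 14*z + 48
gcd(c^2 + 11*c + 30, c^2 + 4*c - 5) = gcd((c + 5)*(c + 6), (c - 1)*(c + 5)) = c + 5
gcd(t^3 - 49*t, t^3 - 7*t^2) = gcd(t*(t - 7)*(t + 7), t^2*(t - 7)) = t^2 - 7*t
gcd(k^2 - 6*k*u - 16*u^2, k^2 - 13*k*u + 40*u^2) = -k + 8*u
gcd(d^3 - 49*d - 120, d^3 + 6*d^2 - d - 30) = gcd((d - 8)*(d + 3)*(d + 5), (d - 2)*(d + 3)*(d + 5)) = d^2 + 8*d + 15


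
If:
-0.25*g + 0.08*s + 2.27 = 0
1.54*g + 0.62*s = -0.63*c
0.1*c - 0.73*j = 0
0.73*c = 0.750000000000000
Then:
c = 1.03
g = 4.87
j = 0.14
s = -13.15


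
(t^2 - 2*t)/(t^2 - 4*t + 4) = t/(t - 2)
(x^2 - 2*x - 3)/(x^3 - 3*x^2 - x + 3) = 1/(x - 1)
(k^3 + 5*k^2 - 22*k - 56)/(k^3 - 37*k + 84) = (k + 2)/(k - 3)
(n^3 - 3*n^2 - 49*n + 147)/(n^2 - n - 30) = (-n^3 + 3*n^2 + 49*n - 147)/(-n^2 + n + 30)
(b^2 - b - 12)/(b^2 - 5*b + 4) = (b + 3)/(b - 1)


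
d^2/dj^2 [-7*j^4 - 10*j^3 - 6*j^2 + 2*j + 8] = -84*j^2 - 60*j - 12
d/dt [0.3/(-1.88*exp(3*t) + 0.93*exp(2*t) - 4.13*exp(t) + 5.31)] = (1.692*exp(2*t) - 0.558*exp(t) + 1.239)*exp(t)/(1.88*exp(3*t) - 0.93*exp(2*t) + 4.13*exp(t) - 5.31)^2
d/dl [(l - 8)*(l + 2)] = 2*l - 6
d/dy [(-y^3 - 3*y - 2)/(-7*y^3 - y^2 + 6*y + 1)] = (y^4 - 54*y^3 - 48*y^2 - 4*y + 9)/(49*y^6 + 14*y^5 - 83*y^4 - 26*y^3 + 34*y^2 + 12*y + 1)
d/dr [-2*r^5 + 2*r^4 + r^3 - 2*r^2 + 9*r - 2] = -10*r^4 + 8*r^3 + 3*r^2 - 4*r + 9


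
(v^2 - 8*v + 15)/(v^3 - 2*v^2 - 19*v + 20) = (v - 3)/(v^2 + 3*v - 4)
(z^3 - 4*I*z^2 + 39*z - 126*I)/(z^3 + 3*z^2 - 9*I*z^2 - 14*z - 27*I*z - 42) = (z^2 + 3*I*z + 18)/(z^2 + z*(3 - 2*I) - 6*I)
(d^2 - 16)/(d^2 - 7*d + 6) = (d^2 - 16)/(d^2 - 7*d + 6)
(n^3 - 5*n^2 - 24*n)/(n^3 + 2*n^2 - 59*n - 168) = n/(n + 7)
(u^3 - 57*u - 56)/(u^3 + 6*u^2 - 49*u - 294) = (u^2 - 7*u - 8)/(u^2 - u - 42)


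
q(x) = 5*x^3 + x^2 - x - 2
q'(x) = 15*x^2 + 2*x - 1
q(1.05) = 3.84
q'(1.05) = 17.64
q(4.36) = 427.06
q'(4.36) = 292.86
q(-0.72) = -2.63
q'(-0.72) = 5.34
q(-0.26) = -1.76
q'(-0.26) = -0.51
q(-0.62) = -2.19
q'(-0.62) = 3.53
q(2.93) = 129.42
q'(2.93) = 133.63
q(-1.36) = -11.37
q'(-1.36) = 24.02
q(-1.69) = -21.59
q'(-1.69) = 38.46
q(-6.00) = -1040.00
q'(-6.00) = 527.00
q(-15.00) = -16637.00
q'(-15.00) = 3344.00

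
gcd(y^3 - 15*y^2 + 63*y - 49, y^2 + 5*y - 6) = y - 1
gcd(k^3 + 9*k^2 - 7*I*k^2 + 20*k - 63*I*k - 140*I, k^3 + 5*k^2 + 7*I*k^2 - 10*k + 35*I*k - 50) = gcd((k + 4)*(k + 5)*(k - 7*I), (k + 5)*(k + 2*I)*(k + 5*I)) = k + 5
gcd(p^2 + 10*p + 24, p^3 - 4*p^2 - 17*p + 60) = p + 4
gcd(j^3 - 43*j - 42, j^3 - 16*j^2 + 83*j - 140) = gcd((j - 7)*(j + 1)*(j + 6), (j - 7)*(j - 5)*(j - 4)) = j - 7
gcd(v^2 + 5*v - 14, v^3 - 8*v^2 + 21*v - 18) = v - 2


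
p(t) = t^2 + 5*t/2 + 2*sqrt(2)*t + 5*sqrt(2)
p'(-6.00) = -6.67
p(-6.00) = 11.10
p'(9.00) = 23.33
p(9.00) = 136.03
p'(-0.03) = 5.27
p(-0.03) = 6.91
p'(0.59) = 6.51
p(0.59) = 10.56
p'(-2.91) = -0.49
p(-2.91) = 0.03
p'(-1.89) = 1.55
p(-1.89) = 0.57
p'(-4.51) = -3.69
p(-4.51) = 3.38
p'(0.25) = 5.83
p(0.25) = 8.47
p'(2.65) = 10.63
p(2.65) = 28.21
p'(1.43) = 8.19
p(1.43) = 16.74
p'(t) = 2*t + 5/2 + 2*sqrt(2)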